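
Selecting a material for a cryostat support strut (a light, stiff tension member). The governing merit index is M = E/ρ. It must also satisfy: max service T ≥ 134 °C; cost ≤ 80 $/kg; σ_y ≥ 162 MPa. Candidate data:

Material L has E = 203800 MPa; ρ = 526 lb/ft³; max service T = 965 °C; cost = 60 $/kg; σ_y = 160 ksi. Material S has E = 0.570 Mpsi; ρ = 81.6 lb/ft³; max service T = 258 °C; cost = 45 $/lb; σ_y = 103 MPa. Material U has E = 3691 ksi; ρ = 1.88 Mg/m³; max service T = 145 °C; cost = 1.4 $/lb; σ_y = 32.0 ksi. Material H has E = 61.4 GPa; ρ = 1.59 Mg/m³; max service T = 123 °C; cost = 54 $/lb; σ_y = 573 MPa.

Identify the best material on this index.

Screen on constraints: max service T ≥ 134 °C; cost ≤ 80 $/kg; σ_y ≥ 162 MPa. Survivors: material L, material U.
In SI units:
  material L: E = 203.8 GPa, ρ = 8426 kg/m³
  material U: E = 25.45 GPa, ρ = 1880 kg/m³
  material L: M = 24.2 MN·m/kg
  material U: M = 13.5 MN·m/kg
Material L has the largest M.

material L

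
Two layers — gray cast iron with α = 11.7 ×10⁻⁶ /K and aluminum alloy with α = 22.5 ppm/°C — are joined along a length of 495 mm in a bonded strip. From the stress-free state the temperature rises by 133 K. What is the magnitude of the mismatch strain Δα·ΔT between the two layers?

Δα = |11.7 − 22.5|×10⁻⁶/K = 10.8×10⁻⁶/K.
Mismatch strain = Δα·ΔT = 10.8×10⁻⁶ × 133.0 = 1.44×10⁻³.

1.44×10⁻³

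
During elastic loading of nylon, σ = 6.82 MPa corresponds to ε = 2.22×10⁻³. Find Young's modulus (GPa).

3.07 GPa

E = σ/ε = 6.82 MPa / 2.22×10⁻³ = 3072 MPa = 3.07 GPa.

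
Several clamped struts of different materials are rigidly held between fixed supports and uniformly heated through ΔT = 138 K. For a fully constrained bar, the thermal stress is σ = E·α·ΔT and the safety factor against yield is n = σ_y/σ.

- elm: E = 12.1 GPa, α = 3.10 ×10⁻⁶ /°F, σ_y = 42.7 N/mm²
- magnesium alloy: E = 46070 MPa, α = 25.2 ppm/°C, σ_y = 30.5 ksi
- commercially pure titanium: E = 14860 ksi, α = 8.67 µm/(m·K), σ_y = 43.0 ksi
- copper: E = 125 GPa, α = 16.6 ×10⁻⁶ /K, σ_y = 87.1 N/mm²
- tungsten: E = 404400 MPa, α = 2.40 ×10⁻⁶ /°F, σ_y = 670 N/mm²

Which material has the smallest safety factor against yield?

copper

Per material, after unit conversion:
  elm: E = 12.10, α = 5.58, σ_y = 42.70 → σ = 9.32 MPa, n = 4.58
  magnesium alloy: E = 46.07, α = 25.2, σ_y = 210.3 → σ = 160 MPa, n = 1.31
  commercially pure titanium: E = 102.5, α = 8.67, σ_y = 296.5 → σ = 123 MPa, n = 2.42
  copper: E = 125.0, α = 16.6, σ_y = 87.10 → σ = 286 MPa, n = 0.304
  tungsten: E = 404.4, α = 4.32, σ_y = 670.0 → σ = 241 MPa, n = 2.78
Copper has the lowest safety factor, n = 0.304.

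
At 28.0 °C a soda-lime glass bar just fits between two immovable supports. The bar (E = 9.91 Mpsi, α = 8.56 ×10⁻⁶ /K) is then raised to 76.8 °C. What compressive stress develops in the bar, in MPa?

28.5 MPa

E = 9.91 Mpsi = 68.33 GPa.
ΔT = 48.80 K. Constrained thermal stress σ = E·α·ΔT = 68.33×10³ MPa × 8.56×10⁻⁶ × 48.80 = 28.5 MPa (compressive).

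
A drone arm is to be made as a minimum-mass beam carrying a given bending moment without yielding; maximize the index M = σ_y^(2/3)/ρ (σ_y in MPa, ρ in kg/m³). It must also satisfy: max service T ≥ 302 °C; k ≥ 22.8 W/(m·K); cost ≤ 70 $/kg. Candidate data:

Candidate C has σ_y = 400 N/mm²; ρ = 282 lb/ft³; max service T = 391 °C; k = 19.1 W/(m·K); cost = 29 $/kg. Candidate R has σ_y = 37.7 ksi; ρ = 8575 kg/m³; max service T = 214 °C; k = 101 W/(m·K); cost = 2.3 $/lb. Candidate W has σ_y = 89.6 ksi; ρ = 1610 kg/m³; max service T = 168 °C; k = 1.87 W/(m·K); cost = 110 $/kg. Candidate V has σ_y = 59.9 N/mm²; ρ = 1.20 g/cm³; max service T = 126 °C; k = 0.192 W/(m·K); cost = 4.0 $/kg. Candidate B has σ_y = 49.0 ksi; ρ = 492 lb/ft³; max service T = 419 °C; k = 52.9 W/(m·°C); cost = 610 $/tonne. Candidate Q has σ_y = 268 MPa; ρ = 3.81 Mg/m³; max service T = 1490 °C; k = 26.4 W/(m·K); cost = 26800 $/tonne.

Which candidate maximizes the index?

Screen on constraints: max service T ≥ 302 °C; k ≥ 22.8 W/(m·K); cost ≤ 70 $/kg. Survivors: candidate B, candidate Q.
Convert each candidate to consistent units, then evaluate M:
  candidate B: σ_y = 337.8 MPa, ρ = 7881 kg/m³
  candidate Q: σ_y = 268.0 MPa, ρ = 3810 kg/m³
  candidate Q: M = 10.9×10⁻³
  candidate B: M = 6.15×10⁻³
Candidate Q ranks first.

candidate Q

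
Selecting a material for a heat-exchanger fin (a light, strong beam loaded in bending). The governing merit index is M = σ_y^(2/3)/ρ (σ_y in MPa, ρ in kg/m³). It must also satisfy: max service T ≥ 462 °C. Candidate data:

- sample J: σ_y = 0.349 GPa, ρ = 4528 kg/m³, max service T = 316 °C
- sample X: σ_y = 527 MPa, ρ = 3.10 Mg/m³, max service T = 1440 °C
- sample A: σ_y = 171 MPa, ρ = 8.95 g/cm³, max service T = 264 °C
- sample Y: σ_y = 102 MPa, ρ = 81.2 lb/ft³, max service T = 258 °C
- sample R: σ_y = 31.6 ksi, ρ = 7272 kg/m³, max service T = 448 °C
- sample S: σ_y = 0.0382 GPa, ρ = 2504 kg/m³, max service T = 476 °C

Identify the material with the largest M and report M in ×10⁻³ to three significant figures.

Screen on constraints: max service T ≥ 462 °C. Survivors: sample X, sample S.
In SI units:
  sample X: σ_y = 527.0 MPa, ρ = 3100 kg/m³
  sample S: σ_y = 38.20 MPa, ρ = 2504 kg/m³
  sample X: M = 21.0×10⁻³
  sample S: M = 4.53×10⁻³
Sample X has the largest M.

sample X, M = 21.0×10⁻³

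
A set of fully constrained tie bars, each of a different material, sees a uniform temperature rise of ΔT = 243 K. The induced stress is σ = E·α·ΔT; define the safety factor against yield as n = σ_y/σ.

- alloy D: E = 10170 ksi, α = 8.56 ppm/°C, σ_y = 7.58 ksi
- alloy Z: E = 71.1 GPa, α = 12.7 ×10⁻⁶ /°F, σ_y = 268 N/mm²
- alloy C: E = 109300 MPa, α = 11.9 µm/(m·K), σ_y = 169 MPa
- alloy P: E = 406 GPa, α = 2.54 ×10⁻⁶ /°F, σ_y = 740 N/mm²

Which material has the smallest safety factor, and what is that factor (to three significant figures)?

Per material, after unit conversion:
  alloy D: E = 70.12, α = 8.56, σ_y = 52.26 → σ = 146 MPa, n = 0.358
  alloy Z: E = 71.10, α = 22.9, σ_y = 268.0 → σ = 395 MPa, n = 0.679
  alloy C: E = 109.3, α = 11.9, σ_y = 169.0 → σ = 316 MPa, n = 0.535
  alloy P: E = 406.0, α = 4.57, σ_y = 740.0 → σ = 451 MPa, n = 1.64
Alloy D has the lowest safety factor, n = 0.358.

alloy D, n = 0.358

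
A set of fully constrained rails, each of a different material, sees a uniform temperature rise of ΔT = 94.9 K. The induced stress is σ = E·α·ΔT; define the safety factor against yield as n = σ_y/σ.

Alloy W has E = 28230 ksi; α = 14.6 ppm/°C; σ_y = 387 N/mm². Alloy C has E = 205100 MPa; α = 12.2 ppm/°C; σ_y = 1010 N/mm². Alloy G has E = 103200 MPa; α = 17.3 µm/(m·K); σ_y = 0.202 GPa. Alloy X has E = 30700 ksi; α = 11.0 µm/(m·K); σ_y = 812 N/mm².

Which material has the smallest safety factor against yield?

Per material, after unit conversion:
  alloy W: E = 194.6, α = 14.6, σ_y = 387.0 → σ = 270 MPa, n = 1.44
  alloy C: E = 205.1, α = 12.2, σ_y = 1010 → σ = 237 MPa, n = 4.25
  alloy G: E = 103.2, α = 17.3, σ_y = 202.0 → σ = 169 MPa, n = 1.19
  alloy X: E = 211.7, α = 11.0, σ_y = 812.0 → σ = 221 MPa, n = 3.67
Alloy G has the lowest safety factor, n = 1.19.

alloy G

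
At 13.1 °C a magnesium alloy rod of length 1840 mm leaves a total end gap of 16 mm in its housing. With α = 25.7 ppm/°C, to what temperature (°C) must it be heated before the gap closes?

α·L₀·ΔT = 16.0 mm ⇒ ΔT = 16.0 / (25.7×10⁻⁶ × 1840.0) = 338.4 K.
T = 13.1 + 338.4 = 351.5 °C.

351 °C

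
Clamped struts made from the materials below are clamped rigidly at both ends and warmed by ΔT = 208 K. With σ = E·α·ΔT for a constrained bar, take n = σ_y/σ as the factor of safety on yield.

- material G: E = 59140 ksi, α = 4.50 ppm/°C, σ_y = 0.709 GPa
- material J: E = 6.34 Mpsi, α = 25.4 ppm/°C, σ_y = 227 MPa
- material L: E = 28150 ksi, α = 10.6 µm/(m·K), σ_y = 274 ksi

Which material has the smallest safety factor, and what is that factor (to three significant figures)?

material J, n = 0.983

In consistent units (E in GPa, α in ×10⁻⁶/K, σ_y in MPa):
  material G: E = 407.8, α = 4.50, σ_y = 709.0 → σ = 382 MPa, n = 1.86
  material J: E = 43.71, α = 25.4, σ_y = 227.0 → σ = 231 MPa, n = 0.983
  material L: E = 194.1, α = 10.6, σ_y = 1889 → σ = 428 MPa, n = 4.41
Material J has the lowest safety factor, n = 0.983.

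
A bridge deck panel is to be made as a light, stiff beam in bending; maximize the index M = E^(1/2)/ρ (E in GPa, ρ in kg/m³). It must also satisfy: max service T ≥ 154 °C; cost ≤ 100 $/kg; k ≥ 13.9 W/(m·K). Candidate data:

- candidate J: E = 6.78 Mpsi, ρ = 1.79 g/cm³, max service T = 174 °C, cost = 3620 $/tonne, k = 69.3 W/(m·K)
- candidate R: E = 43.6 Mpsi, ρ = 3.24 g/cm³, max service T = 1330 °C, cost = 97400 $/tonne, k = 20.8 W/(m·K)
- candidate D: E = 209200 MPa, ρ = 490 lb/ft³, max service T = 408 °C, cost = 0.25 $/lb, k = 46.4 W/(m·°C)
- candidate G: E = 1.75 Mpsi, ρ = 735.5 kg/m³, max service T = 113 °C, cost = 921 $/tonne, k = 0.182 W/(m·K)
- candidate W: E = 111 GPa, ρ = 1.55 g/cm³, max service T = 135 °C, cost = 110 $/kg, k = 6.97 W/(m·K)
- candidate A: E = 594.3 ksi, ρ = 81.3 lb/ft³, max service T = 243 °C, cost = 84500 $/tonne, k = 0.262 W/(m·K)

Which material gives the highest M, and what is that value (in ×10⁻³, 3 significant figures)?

candidate R, M = 5.35×10⁻³

Screen on constraints: max service T ≥ 154 °C; cost ≤ 100 $/kg; k ≥ 13.9 W/(m·K). Survivors: candidate J, candidate R, candidate D.
Putting every candidate on a common basis:
  candidate J: E = 46.75 GPa, ρ = 1790 kg/m³
  candidate R: E = 300.6 GPa, ρ = 3240 kg/m³
  candidate D: E = 209.2 GPa, ρ = 7849 kg/m³
  candidate R: M = 5.35×10⁻³
  candidate J: M = 3.82×10⁻³
  candidate D: M = 1.84×10⁻³
Highest index: candidate R.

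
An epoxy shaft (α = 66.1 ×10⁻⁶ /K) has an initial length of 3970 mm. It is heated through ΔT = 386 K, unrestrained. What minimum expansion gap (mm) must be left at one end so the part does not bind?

101 mm

ΔL = α·L₀·ΔT = 66.1×10⁻⁶ × 3970 mm × 386.0 K = 101 mm.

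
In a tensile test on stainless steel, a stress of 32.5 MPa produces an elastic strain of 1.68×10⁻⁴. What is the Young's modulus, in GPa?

193 GPa

E = σ/ε = 32.5 MPa / 1.68×10⁻⁴ = 193500 MPa = 193 GPa.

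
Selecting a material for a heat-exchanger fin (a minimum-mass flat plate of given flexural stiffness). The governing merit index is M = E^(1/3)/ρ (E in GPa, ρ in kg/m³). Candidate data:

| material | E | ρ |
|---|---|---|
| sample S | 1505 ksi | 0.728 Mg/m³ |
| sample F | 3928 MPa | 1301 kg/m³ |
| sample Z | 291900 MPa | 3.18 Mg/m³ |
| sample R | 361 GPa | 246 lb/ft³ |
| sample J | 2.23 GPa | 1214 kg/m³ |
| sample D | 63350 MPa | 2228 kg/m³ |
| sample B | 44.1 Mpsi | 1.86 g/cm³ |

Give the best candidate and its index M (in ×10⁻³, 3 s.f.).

Convert each candidate to consistent units, then evaluate M:
  sample S: E = 10.38 GPa, ρ = 728.0 kg/m³
  sample F: E = 3.928 GPa, ρ = 1301 kg/m³
  sample Z: E = 291.9 GPa, ρ = 3180 kg/m³
  sample R: E = 361.0 GPa, ρ = 3941 kg/m³
  sample J: E = 2.230 GPa, ρ = 1214 kg/m³
  sample D: E = 63.35 GPa, ρ = 2228 kg/m³
  sample B: E = 304.1 GPa, ρ = 1860 kg/m³
  sample B: M = 3.62×10⁻³
  sample S: M = 3.00×10⁻³
  sample Z: M = 2.09×10⁻³
  sample R: M = 1.81×10⁻³
  sample D: M = 1.79×10⁻³
  sample F: M = 1.21×10⁻³
  sample J: M = 1.08×10⁻³
Highest index: sample B.

sample B, M = 3.62×10⁻³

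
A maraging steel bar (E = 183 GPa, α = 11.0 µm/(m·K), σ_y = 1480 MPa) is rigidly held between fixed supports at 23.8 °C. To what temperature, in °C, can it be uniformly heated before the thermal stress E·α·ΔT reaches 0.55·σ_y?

428 °C

E·α·ΔT = 814.0 MPa ⇒ ΔT = 814.0 / (183.0×10³ × 11.0×10⁻⁶) = 404.4 K.
T = 23.8 + 404.4 = 428.2 °C.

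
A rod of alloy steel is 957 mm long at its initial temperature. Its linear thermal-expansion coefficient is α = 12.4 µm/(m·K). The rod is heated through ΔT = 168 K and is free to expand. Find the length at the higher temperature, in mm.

958.99 mm

ΔL = α·L₀·ΔT = 12.4×10⁻⁶ × 957 mm × 168.0 K = 1.99 mm.
L = L₀ + ΔL = 957 + 1.99 = 958.99 mm.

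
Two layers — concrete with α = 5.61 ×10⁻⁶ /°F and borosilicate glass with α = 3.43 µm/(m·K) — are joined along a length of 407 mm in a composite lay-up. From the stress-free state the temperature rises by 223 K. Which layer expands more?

concrete

concrete: α = 5.61×10⁻⁶/°F × 9/5 = 10.1×10⁻⁶/K.
α(concrete) = 10.1×10⁻⁶/K vs α(borosilicate glass) = 3.43×10⁻⁶/K.
Higher α expands more for the same ΔT: concrete.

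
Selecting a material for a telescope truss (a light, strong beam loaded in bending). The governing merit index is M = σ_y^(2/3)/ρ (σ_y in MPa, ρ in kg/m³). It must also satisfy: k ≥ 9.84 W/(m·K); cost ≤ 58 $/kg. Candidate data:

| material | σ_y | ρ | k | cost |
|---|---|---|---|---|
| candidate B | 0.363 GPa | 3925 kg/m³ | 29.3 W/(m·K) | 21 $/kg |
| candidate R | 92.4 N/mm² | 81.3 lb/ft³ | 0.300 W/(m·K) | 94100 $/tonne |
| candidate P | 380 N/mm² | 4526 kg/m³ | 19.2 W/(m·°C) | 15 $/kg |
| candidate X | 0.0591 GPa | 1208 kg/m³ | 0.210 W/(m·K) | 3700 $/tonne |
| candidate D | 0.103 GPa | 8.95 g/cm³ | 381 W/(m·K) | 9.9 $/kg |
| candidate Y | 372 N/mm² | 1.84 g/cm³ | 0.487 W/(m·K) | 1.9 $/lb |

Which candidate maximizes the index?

Screen on constraints: k ≥ 9.84 W/(m·K); cost ≤ 58 $/kg. Survivors: candidate B, candidate P, candidate D.
In SI units:
  candidate B: σ_y = 363.0 MPa, ρ = 3925 kg/m³
  candidate P: σ_y = 380.0 MPa, ρ = 4526 kg/m³
  candidate D: σ_y = 103.0 MPa, ρ = 8950 kg/m³
  candidate B: M = 13.0×10⁻³
  candidate P: M = 11.6×10⁻³
  candidate D: M = 2.46×10⁻³
The maximum is for candidate B.

candidate B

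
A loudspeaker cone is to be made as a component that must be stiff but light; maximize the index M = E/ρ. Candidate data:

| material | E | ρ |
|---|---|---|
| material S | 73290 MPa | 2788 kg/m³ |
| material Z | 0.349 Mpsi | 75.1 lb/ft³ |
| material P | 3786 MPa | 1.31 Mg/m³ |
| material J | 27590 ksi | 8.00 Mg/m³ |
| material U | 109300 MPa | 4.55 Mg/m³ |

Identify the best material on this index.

Convert each candidate to consistent units, then evaluate M:
  material S: E = 73.29 GPa, ρ = 2788 kg/m³
  material Z: E = 2.406 GPa, ρ = 1203 kg/m³
  material P: E = 3.786 GPa, ρ = 1310 kg/m³
  material J: E = 190.2 GPa, ρ = 8000 kg/m³
  material U: E = 109.3 GPa, ρ = 4550 kg/m³
  material S: M = 26.3 MN·m/kg
  material U: M = 24.0 MN·m/kg
  material J: M = 23.8 MN·m/kg
  material P: M = 2.89 MN·m/kg
  material Z: M = 2.00 MN·m/kg
Material S has the largest M.

material S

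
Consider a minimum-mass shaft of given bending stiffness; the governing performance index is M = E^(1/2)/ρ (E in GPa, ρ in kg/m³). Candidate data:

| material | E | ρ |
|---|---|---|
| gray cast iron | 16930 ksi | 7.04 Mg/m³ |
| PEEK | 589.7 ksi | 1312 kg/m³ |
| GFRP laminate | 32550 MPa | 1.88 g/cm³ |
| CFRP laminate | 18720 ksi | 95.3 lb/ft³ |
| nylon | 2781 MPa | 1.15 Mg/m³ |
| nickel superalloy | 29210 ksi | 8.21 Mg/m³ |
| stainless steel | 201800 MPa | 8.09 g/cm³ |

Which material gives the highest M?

Normalizing units and computing the index:
  gray cast iron: E = 116.7 GPa, ρ = 7040 kg/m³
  PEEK: E = 4.066 GPa, ρ = 1312 kg/m³
  GFRP laminate: E = 32.55 GPa, ρ = 1880 kg/m³
  CFRP laminate: E = 129.1 GPa, ρ = 1527 kg/m³
  nylon: E = 2.781 GPa, ρ = 1150 kg/m³
  nickel superalloy: E = 201.4 GPa, ρ = 8210 kg/m³
  stainless steel: E = 201.8 GPa, ρ = 8090 kg/m³
  CFRP laminate: M = 7.44×10⁻³
  GFRP laminate: M = 3.03×10⁻³
  stainless steel: M = 1.76×10⁻³
  nickel superalloy: M = 1.73×10⁻³
  PEEK: M = 1.54×10⁻³
  gray cast iron: M = 1.53×10⁻³
  nylon: M = 1.45×10⁻³
CFRP laminate has the largest M.

CFRP laminate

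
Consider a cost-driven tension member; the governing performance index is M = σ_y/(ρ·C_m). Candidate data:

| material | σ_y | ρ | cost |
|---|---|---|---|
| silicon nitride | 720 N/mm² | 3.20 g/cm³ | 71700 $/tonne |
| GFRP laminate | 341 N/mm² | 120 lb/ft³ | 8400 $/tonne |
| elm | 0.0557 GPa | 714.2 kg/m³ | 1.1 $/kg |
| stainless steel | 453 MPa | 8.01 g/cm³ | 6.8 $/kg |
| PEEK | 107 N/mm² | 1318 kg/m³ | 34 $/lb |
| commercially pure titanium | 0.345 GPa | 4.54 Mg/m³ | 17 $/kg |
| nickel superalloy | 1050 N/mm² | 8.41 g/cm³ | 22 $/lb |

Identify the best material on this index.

elm

Convert each candidate to consistent units, then evaluate M:
  silicon nitride: σ_y = 720.0 MPa, ρ = 3200 kg/m³, cost = 71.70 $/kg
  GFRP laminate: σ_y = 341.0 MPa, ρ = 1922 kg/m³, cost = 8.400 $/kg
  elm: σ_y = 55.70 MPa, ρ = 714.2 kg/m³, cost = 1.100 $/kg
  stainless steel: σ_y = 453.0 MPa, ρ = 8010 kg/m³, cost = 6.800 $/kg
  PEEK: σ_y = 107.0 MPa, ρ = 1318 kg/m³, cost = 74.96 $/kg
  commercially pure titanium: σ_y = 345.0 MPa, ρ = 4540 kg/m³, cost = 17.00 $/kg
  nickel superalloy: σ_y = 1050 MPa, ρ = 8410 kg/m³, cost = 48.50 $/kg
  elm: M = 70.9 kN·m per $
  GFRP laminate: M = 21.1 kN·m per $
  stainless steel: M = 8.32 kN·m per $
  commercially pure titanium: M = 4.47 kN·m per $
  silicon nitride: M = 3.14 kN·m per $
  nickel superalloy: M = 2.57 kN·m per $
  PEEK: M = 1.08 kN·m per $
Elm ranks first.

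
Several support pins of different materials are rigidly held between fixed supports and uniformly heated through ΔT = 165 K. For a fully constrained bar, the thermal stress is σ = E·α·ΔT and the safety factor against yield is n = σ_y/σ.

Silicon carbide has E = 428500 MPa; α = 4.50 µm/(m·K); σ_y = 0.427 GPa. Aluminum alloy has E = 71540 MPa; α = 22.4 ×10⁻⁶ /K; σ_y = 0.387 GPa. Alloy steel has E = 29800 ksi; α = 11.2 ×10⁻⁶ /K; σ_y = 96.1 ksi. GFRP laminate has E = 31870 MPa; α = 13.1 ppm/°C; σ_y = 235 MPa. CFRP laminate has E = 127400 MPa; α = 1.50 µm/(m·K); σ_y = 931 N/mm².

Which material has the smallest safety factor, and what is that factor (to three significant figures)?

Converting E to GPa, α to ×10⁻⁶/K, σ_y to MPa, then σ and n for each:
  silicon carbide: E = 428.5, α = 4.50, σ_y = 427.0 → σ = 318 MPa, n = 1.34
  aluminum alloy: E = 71.54, α = 22.4, σ_y = 387.0 → σ = 264 MPa, n = 1.46
  alloy steel: E = 205.5, α = 11.2, σ_y = 662.6 → σ = 380 MPa, n = 1.75
  GFRP laminate: E = 31.87, α = 13.1, σ_y = 235.0 → σ = 68.9 MPa, n = 3.41
  CFRP laminate: E = 127.4, α = 1.50, σ_y = 931.0 → σ = 31.5 MPa, n = 29.5
The minimum is silicon carbide at n = 1.34.

silicon carbide, n = 1.34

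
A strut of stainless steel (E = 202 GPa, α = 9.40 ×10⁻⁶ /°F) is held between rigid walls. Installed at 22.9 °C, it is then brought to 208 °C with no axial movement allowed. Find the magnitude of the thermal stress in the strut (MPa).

633 MPa

α = 9.40×10⁻⁶/°F × 9/5 = 16.9×10⁻⁶/K.
ΔT = 185.1 K. Constrained thermal stress σ = E·α·ΔT = 202.0×10³ MPa × 16.9×10⁻⁶ × 185.1 = 633 MPa (compressive).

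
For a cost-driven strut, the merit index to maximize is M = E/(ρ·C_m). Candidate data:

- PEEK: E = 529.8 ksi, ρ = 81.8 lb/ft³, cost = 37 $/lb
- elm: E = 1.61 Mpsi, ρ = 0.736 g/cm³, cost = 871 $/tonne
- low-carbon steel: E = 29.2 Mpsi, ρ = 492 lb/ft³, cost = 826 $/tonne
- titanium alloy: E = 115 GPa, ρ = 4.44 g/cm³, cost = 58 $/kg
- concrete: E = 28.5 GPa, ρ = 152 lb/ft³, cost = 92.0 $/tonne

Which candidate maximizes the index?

After converting to SI:
  PEEK: E = 3.653 GPa, ρ = 1310 kg/m³, cost = 81.57 $/kg
  elm: E = 11.10 GPa, ρ = 736.0 kg/m³, cost = 0.8710 $/kg
  low-carbon steel: E = 201.3 GPa, ρ = 7881 kg/m³, cost = 0.8260 $/kg
  titanium alloy: E = 115.0 GPa, ρ = 4440 kg/m³, cost = 58.00 $/kg
  concrete: E = 28.50 GPa, ρ = 2435 kg/m³, cost = 0.09200 $/kg
  concrete: M = 127 MN·m per $
  low-carbon steel: M = 30.9 MN·m per $
  elm: M = 17.3 MN·m per $
  titanium alloy: M = 0.447 MN·m per $
  PEEK: M = 0.0342 MN·m per $
Concrete ranks first.

concrete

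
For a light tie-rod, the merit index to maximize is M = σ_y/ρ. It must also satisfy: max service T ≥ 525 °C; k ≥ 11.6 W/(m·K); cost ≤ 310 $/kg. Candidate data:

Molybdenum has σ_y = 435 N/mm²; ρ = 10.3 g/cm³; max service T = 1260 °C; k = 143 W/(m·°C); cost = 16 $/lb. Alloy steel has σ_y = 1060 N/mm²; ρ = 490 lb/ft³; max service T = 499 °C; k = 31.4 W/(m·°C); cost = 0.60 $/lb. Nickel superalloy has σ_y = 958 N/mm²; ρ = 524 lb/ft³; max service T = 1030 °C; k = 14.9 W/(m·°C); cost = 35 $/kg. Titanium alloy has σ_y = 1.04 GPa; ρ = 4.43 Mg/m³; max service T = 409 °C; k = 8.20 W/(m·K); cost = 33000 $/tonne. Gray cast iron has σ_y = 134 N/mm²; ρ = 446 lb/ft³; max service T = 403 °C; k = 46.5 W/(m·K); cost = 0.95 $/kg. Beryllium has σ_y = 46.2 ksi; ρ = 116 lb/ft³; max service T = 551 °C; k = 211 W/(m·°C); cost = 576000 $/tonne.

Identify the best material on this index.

nickel superalloy

Screen on constraints: max service T ≥ 525 °C; k ≥ 11.6 W/(m·K); cost ≤ 310 $/kg. Survivors: molybdenum, nickel superalloy.
Convert each candidate to consistent units, then evaluate M:
  molybdenum: σ_y = 435.0 MPa, ρ = 10300 kg/m³
  nickel superalloy: σ_y = 958.0 MPa, ρ = 8394 kg/m³
  nickel superalloy: M = 114 kN·m/kg
  molybdenum: M = 42.2 kN·m/kg
Highest index: nickel superalloy.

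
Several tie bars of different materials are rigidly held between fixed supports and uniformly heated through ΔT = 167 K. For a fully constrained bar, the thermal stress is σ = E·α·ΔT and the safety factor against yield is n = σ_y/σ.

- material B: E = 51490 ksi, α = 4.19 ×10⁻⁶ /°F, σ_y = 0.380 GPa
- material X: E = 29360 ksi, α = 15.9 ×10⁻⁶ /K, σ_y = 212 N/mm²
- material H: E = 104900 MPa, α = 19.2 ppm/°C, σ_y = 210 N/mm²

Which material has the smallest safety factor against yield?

Converting E to GPa, α to ×10⁻⁶/K, σ_y to MPa, then σ and n for each:
  material B: E = 355.0, α = 7.54, σ_y = 380.0 → σ = 447 MPa, n = 0.850
  material X: E = 202.4, α = 15.9, σ_y = 212.0 → σ = 538 MPa, n = 0.394
  material H: E = 104.9, α = 19.2, σ_y = 210.0 → σ = 336 MPa, n = 0.624
The minimum is material X at n = 0.394.

material X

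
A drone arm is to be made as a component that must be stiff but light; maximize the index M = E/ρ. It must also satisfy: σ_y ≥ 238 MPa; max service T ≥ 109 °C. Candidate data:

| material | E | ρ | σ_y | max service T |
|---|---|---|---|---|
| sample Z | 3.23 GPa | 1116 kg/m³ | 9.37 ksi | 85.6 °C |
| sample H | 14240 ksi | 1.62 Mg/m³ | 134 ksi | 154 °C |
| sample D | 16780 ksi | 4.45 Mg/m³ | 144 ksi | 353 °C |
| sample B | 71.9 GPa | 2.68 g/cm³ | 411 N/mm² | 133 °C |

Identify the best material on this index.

Screen on constraints: σ_y ≥ 238 MPa; max service T ≥ 109 °C. Survivors: sample H, sample D, sample B.
Putting every candidate on a common basis:
  sample H: E = 98.18 GPa, ρ = 1620 kg/m³
  sample D: E = 115.7 GPa, ρ = 4450 kg/m³
  sample B: E = 71.90 GPa, ρ = 2680 kg/m³
  sample H: M = 60.6 MN·m/kg
  sample B: M = 26.8 MN·m/kg
  sample D: M = 26.0 MN·m/kg
The maximum is for sample H.

sample H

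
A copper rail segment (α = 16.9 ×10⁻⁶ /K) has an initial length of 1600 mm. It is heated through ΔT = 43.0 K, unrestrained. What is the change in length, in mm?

ΔL = α·L₀·ΔT = 16.9×10⁻⁶ × 1600 mm × 43.00 K = 1.16 mm.

1.16 mm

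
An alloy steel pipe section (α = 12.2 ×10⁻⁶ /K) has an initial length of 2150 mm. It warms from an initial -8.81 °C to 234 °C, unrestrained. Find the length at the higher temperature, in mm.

ΔT = 234 − (-8.81) = 242.8 K.
ΔL = α·L₀·ΔT = 12.2×10⁻⁶ × 2150 mm × 242.8 K = 6.37 mm.
L = L₀ + ΔL = 2150 + 6.37 = 2156.4 mm.

2156.4 mm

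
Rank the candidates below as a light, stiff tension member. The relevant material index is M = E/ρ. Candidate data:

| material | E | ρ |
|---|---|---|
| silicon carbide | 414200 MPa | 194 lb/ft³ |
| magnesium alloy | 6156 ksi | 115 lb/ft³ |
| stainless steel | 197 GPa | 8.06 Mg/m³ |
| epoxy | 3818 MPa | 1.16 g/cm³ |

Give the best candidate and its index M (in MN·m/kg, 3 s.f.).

Putting every candidate on a common basis:
  silicon carbide: E = 414.2 GPa, ρ = 3108 kg/m³
  magnesium alloy: E = 42.44 GPa, ρ = 1842 kg/m³
  stainless steel: E = 197.0 GPa, ρ = 8060 kg/m³
  epoxy: E = 3.818 GPa, ρ = 1160 kg/m³
  silicon carbide: M = 133 MN·m/kg
  stainless steel: M = 24.4 MN·m/kg
  magnesium alloy: M = 23.0 MN·m/kg
  epoxy: M = 3.29 MN·m/kg
Highest index: silicon carbide.

silicon carbide, M = 133 MN·m/kg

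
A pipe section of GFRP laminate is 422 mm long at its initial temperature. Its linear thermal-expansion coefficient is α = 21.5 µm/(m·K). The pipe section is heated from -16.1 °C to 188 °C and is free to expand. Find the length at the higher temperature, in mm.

423.85 mm

ΔT = 188 − (-16.1) = 204.1 K.
ΔL = α·L₀·ΔT = 21.5×10⁻⁶ × 422 mm × 204.1 K = 1.85 mm.
L = L₀ + ΔL = 422 + 1.85 = 423.85 mm.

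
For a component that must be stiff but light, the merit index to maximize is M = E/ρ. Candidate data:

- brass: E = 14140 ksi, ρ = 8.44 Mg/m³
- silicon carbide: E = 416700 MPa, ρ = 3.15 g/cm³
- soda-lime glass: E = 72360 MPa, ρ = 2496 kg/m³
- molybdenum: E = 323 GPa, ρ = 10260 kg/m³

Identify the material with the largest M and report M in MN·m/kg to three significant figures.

silicon carbide, M = 132 MN·m/kg

Normalizing units and computing the index:
  brass: E = 97.49 GPa, ρ = 8440 kg/m³
  silicon carbide: E = 416.7 GPa, ρ = 3150 kg/m³
  soda-lime glass: E = 72.36 GPa, ρ = 2496 kg/m³
  molybdenum: E = 323.0 GPa, ρ = 10260 kg/m³
  silicon carbide: M = 132 MN·m/kg
  molybdenum: M = 31.5 MN·m/kg
  soda-lime glass: M = 29.0 MN·m/kg
  brass: M = 11.6 MN·m/kg
Silicon carbide ranks first.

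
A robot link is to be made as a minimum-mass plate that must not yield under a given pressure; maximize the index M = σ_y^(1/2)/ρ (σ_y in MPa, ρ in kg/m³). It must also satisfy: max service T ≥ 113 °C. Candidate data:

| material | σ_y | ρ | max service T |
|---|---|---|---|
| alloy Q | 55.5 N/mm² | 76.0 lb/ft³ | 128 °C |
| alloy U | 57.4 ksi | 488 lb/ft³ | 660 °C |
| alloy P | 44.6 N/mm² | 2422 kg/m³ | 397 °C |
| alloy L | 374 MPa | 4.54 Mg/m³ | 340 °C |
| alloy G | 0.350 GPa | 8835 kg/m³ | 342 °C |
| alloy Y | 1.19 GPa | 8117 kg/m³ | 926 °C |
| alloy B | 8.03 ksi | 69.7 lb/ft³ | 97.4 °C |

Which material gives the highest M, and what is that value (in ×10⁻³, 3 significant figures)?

alloy Q, M = 6.12×10⁻³

Screen on constraints: max service T ≥ 113 °C. Survivors: alloy Q, alloy U, alloy P, alloy L, alloy G, alloy Y.
After converting to SI:
  alloy Q: σ_y = 55.50 MPa, ρ = 1217 kg/m³
  alloy U: σ_y = 395.8 MPa, ρ = 7817 kg/m³
  alloy P: σ_y = 44.60 MPa, ρ = 2422 kg/m³
  alloy L: σ_y = 374.0 MPa, ρ = 4540 kg/m³
  alloy G: σ_y = 350.0 MPa, ρ = 8835 kg/m³
  alloy Y: σ_y = 1190 MPa, ρ = 8117 kg/m³
  alloy Q: M = 6.12×10⁻³
  alloy L: M = 4.26×10⁻³
  alloy Y: M = 4.25×10⁻³
  alloy P: M = 2.76×10⁻³
  alloy U: M = 2.54×10⁻³
  alloy G: M = 2.12×10⁻³
Highest index: alloy Q.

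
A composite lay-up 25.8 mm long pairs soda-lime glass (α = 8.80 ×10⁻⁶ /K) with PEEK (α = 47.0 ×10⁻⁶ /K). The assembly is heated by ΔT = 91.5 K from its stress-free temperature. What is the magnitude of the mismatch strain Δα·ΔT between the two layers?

Δα = |8.80 − 47.0|×10⁻⁶/K = 38.2×10⁻⁶/K.
Mismatch strain = Δα·ΔT = 38.2×10⁻⁶ × 91.5 = 3.50×10⁻³.

3.50×10⁻³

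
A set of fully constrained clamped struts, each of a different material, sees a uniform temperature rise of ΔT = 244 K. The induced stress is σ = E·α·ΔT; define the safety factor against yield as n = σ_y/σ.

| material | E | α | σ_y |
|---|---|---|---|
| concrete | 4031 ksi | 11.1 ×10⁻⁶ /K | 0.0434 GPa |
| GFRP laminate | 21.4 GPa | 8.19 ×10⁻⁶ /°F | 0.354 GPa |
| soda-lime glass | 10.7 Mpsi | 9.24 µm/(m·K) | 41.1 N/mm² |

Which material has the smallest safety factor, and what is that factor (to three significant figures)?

In consistent units (E in GPa, α in ×10⁻⁶/K, σ_y in MPa):
  concrete: E = 27.79, α = 11.1, σ_y = 43.40 → σ = 75.3 MPa, n = 0.577
  GFRP laminate: E = 21.40, α = 14.7, σ_y = 354.0 → σ = 77.0 MPa, n = 4.60
  soda-lime glass: E = 73.77, α = 9.24, σ_y = 41.10 → σ = 166 MPa, n = 0.247
Smallest n: soda-lime glass with n = 0.247.

soda-lime glass, n = 0.247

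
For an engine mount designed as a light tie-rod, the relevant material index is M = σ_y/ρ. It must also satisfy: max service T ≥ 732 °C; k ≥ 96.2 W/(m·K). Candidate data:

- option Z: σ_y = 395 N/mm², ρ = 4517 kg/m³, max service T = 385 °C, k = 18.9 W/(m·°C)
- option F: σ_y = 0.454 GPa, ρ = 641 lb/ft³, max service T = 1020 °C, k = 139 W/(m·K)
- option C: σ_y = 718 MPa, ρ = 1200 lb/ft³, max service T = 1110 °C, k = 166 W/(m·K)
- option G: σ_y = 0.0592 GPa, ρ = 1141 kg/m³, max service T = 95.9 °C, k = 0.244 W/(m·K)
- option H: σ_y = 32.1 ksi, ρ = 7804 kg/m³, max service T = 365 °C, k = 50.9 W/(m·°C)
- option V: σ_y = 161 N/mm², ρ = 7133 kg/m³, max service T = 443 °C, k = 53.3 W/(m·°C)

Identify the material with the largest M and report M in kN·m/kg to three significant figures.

option F, M = 44.2 kN·m/kg

Screen on constraints: max service T ≥ 732 °C; k ≥ 96.2 W/(m·K). Survivors: option F, option C.
Normalizing units and computing the index:
  option F: σ_y = 454.0 MPa, ρ = 10270 kg/m³
  option C: σ_y = 718.0 MPa, ρ = 19220 kg/m³
  option F: M = 44.2 kN·m/kg
  option C: M = 37.4 kN·m/kg
The maximum is for option F.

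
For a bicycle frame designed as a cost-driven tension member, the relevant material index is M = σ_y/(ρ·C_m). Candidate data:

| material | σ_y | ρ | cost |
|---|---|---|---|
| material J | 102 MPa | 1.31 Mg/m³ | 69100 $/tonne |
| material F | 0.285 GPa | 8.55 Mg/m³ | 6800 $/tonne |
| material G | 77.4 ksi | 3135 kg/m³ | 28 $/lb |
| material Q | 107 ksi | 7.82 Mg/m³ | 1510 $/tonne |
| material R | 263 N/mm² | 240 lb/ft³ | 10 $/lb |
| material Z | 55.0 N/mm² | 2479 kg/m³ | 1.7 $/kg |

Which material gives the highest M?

material Q

After converting to SI:
  material J: σ_y = 102.0 MPa, ρ = 1310 kg/m³, cost = 69.10 $/kg
  material F: σ_y = 285.0 MPa, ρ = 8550 kg/m³, cost = 6.800 $/kg
  material G: σ_y = 533.7 MPa, ρ = 3135 kg/m³, cost = 61.73 $/kg
  material Q: σ_y = 737.7 MPa, ρ = 7820 kg/m³, cost = 1.510 $/kg
  material R: σ_y = 263.0 MPa, ρ = 3844 kg/m³, cost = 22.05 $/kg
  material Z: σ_y = 55.00 MPa, ρ = 2479 kg/m³, cost = 1.700 $/kg
  material Q: M = 62.5 kN·m per $
  material Z: M = 13.1 kN·m per $
  material F: M = 4.90 kN·m per $
  material R: M = 3.10 kN·m per $
  material G: M = 2.76 kN·m per $
  material J: M = 1.13 kN·m per $
Material Q ranks first.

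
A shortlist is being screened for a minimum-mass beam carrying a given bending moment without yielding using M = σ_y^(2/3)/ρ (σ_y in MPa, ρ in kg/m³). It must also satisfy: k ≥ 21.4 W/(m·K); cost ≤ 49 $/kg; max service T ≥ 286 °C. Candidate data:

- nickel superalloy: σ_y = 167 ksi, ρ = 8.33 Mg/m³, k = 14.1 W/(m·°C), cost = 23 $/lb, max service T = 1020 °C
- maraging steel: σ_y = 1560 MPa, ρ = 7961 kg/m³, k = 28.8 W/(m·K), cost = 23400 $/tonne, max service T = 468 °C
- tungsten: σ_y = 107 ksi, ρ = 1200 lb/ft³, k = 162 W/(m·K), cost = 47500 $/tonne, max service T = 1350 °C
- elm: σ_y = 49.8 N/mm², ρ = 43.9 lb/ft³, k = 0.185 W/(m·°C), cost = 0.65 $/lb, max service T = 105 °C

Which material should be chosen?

maraging steel

Screen on constraints: k ≥ 21.4 W/(m·K); cost ≤ 49 $/kg; max service T ≥ 286 °C. Survivors: maraging steel, tungsten.
In SI units:
  maraging steel: σ_y = 1560 MPa, ρ = 7961 kg/m³
  tungsten: σ_y = 737.7 MPa, ρ = 19220 kg/m³
  maraging steel: M = 16.9×10⁻³
  tungsten: M = 4.25×10⁻³
Maraging steel has the largest M.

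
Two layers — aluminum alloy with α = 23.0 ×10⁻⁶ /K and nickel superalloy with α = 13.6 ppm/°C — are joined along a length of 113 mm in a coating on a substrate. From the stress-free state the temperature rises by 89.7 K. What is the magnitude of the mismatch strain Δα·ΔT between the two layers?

Δα = |23.0 − 13.6|×10⁻⁶/K = 9.40×10⁻⁶/K.
Mismatch strain = Δα·ΔT = 9.40×10⁻⁶ × 89.7 = 8.43×10⁻⁴.

8.43×10⁻⁴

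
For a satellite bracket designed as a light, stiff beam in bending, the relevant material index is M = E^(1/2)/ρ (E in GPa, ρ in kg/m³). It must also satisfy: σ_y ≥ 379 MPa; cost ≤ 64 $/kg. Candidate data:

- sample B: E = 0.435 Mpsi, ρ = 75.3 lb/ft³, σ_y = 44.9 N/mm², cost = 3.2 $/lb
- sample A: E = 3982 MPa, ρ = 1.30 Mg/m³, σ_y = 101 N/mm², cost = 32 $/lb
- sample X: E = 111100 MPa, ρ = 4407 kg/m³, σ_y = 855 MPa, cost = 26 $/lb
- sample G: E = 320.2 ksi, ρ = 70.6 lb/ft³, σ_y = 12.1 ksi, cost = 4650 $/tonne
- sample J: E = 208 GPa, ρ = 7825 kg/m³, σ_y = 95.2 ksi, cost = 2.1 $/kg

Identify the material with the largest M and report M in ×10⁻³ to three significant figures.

Screen on constraints: σ_y ≥ 379 MPa; cost ≤ 64 $/kg. Survivors: sample X, sample J.
Normalizing units and computing the index:
  sample X: E = 111.1 GPa, ρ = 4407 kg/m³
  sample J: E = 208.0 GPa, ρ = 7825 kg/m³
  sample X: M = 2.39×10⁻³
  sample J: M = 1.84×10⁻³
Highest index: sample X.

sample X, M = 2.39×10⁻³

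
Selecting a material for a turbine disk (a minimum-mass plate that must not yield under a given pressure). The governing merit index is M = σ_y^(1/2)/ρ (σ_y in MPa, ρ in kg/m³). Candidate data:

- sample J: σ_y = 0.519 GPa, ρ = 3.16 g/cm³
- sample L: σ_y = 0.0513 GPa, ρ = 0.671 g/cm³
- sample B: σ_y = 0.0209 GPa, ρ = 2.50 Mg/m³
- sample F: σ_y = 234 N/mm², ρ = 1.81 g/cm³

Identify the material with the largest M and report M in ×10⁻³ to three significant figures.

sample L, M = 10.7×10⁻³

Normalizing units and computing the index:
  sample J: σ_y = 519.0 MPa, ρ = 3160 kg/m³
  sample L: σ_y = 51.30 MPa, ρ = 671.0 kg/m³
  sample B: σ_y = 20.90 MPa, ρ = 2500 kg/m³
  sample F: σ_y = 234.0 MPa, ρ = 1810 kg/m³
  sample L: M = 10.7×10⁻³
  sample F: M = 8.45×10⁻³
  sample J: M = 7.21×10⁻³
  sample B: M = 1.83×10⁻³
The maximum is for sample L.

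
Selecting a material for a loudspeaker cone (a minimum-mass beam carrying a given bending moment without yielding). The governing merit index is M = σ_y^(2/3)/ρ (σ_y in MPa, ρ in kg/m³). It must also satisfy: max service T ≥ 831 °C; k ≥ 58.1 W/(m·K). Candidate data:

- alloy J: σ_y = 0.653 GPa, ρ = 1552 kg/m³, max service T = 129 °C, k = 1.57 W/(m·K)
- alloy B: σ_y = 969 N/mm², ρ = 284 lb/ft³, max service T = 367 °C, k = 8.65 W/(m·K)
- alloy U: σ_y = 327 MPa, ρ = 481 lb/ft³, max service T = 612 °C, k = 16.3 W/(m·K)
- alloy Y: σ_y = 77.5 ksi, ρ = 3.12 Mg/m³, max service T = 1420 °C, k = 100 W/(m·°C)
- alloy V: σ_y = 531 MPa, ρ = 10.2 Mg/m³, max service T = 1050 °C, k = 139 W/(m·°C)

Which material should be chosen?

alloy Y

Screen on constraints: max service T ≥ 831 °C; k ≥ 58.1 W/(m·K). Survivors: alloy Y, alloy V.
In SI units:
  alloy Y: σ_y = 534.3 MPa, ρ = 3120 kg/m³
  alloy V: σ_y = 531.0 MPa, ρ = 10200 kg/m³
  alloy Y: M = 21.1×10⁻³
  alloy V: M = 6.43×10⁻³
Highest index: alloy Y.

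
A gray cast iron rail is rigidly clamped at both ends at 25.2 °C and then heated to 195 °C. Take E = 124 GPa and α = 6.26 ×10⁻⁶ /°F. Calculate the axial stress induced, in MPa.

237 MPa

α = 6.26×10⁻⁶/°F × 9/5 = 11.3×10⁻⁶/K.
ΔT = 169.8 K. Constrained thermal stress σ = E·α·ΔT = 124.0×10³ MPa × 11.3×10⁻⁶ × 169.8 = 237 MPa (compressive).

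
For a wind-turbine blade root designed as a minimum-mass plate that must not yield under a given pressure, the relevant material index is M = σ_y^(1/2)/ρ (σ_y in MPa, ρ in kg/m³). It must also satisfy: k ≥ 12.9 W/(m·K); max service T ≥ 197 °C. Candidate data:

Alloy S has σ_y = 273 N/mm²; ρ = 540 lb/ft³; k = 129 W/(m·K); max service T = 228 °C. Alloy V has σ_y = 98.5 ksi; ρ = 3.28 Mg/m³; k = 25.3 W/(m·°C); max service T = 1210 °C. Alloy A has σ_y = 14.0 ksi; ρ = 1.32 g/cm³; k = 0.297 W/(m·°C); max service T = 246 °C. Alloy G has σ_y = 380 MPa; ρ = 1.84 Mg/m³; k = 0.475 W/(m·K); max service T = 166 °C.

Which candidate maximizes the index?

alloy V

Screen on constraints: k ≥ 12.9 W/(m·K); max service T ≥ 197 °C. Survivors: alloy S, alloy V.
Putting every candidate on a common basis:
  alloy S: σ_y = 273.0 MPa, ρ = 8650 kg/m³
  alloy V: σ_y = 679.1 MPa, ρ = 3280 kg/m³
  alloy V: M = 7.95×10⁻³
  alloy S: M = 1.91×10⁻³
The maximum is for alloy V.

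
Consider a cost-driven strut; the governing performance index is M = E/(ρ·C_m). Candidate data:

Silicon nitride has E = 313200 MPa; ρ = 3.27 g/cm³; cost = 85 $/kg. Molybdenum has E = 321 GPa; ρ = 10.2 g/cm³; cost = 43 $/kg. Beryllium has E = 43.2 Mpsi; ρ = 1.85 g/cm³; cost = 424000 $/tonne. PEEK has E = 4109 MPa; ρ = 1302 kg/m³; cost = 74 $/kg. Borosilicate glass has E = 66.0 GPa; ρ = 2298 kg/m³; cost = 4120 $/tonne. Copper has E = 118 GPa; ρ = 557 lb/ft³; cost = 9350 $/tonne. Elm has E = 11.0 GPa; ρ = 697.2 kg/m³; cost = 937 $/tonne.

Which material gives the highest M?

In SI units:
  silicon nitride: E = 313.2 GPa, ρ = 3270 kg/m³, cost = 85.00 $/kg
  molybdenum: E = 321.0 GPa, ρ = 10200 kg/m³, cost = 43.00 $/kg
  beryllium: E = 297.9 GPa, ρ = 1850 kg/m³, cost = 424.0 $/kg
  PEEK: E = 4.109 GPa, ρ = 1302 kg/m³, cost = 74.00 $/kg
  borosilicate glass: E = 66.00 GPa, ρ = 2298 kg/m³, cost = 4.120 $/kg
  copper: E = 118.0 GPa, ρ = 8922 kg/m³, cost = 9.350 $/kg
  elm: E = 11.00 GPa, ρ = 697.2 kg/m³, cost = 0.9370 $/kg
  elm: M = 16.8 MN·m per $
  borosilicate glass: M = 6.97 MN·m per $
  copper: M = 1.41 MN·m per $
  silicon nitride: M = 1.13 MN·m per $
  molybdenum: M = 0.732 MN·m per $
  beryllium: M = 0.380 MN·m per $
  PEEK: M = 0.0426 MN·m per $
Highest index: elm.

elm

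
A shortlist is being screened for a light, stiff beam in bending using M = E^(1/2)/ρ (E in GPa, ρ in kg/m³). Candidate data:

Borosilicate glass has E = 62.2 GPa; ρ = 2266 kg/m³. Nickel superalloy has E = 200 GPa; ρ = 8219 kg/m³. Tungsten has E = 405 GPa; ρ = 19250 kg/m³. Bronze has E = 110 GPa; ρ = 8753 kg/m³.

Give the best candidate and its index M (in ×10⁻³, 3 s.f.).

borosilicate glass, M = 3.48×10⁻³

Per-candidate index values:
  borosilicate glass: M = 3.48×10⁻³
  nickel superalloy: M = 1.72×10⁻³
  bronze: M = 1.20×10⁻³
  tungsten: M = 1.05×10⁻³
Borosilicate glass has the largest M.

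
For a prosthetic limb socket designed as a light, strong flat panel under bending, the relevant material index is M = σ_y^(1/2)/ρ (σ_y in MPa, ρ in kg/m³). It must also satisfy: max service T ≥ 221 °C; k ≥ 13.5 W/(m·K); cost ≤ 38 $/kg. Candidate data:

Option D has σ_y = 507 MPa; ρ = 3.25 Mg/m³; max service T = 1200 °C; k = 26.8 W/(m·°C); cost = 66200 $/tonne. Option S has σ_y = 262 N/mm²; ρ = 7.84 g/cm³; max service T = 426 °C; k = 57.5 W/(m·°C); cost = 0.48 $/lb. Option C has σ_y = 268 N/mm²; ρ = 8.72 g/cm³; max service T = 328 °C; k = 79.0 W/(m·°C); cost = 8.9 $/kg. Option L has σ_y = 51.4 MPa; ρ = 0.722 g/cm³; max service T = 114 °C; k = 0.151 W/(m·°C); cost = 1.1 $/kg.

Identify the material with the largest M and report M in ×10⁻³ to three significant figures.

Screen on constraints: max service T ≥ 221 °C; k ≥ 13.5 W/(m·K); cost ≤ 38 $/kg. Survivors: option S, option C.
Putting every candidate on a common basis:
  option S: σ_y = 262.0 MPa, ρ = 7840 kg/m³
  option C: σ_y = 268.0 MPa, ρ = 8720 kg/m³
  option S: M = 2.06×10⁻³
  option C: M = 1.88×10⁻³
Highest index: option S.

option S, M = 2.06×10⁻³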